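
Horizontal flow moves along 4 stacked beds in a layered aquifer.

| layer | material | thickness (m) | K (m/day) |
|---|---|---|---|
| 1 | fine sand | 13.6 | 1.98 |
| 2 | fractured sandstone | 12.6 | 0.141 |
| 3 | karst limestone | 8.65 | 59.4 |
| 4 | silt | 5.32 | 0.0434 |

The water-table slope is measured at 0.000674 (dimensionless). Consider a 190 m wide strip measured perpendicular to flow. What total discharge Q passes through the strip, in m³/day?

69.5

Flow is parallel to layering, so each bed carries its own Darcy discharge and the transmissivities add.
Σ(K_i·b_i) = 1.98×13.6 + 0.141×12.6 + 59.4×8.65 + 0.0434×5.32 = 542.7 m²/day.
Hydraulic gradient i = 0.000674.
Q = Σ(K_i·b_i) · W · i = 542.7 × 190 × 0.0006740 = 69.50 m³/day.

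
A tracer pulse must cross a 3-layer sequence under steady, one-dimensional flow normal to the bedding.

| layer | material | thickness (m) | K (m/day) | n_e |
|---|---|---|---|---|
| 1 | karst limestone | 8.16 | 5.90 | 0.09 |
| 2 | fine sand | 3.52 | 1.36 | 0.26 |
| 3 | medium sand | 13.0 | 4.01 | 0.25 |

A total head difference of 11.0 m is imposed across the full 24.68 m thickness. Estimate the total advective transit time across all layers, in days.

With flow normal to the layers, continuity requires the same specific discharge q through every layer.
Σ(b_i/K_i) = 8.16/5.90 + 3.52/1.36 + 13.0/4.01 = 7.213 d.
q = Δh / Σ(b_i/K_i) = 11.0 / 7.213 = 1.525 m/day.
In each layer the seepage velocity is v_i = q/n_i, so the layer transit time is t_i = b_i·n_i / q:
  layer 1 (karst limestone): t_1 = 8.16 × 0.09 / 1.525 = 0.4816 d
  layer 2 (fine sand): t_2 = 3.52 × 0.26 / 1.525 = 0.6001 d
  layer 3 (medium sand): t_3 = 13.0 × 0.25 / 1.525 = 2.131 d
Total t = Σ t_i = 3.213 days.

3.21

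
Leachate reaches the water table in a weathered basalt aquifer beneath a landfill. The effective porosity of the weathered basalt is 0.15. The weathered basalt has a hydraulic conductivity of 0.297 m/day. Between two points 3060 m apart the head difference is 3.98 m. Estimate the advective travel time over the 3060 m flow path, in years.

Hydraulic gradient i = Δh / L = 3.98 / 3060 = 0.001301.
Darcy flux q = K · i = 0.2970 × 0.001301 = 0.0003863 m/day.
Seepage velocity v = q / n_e = 0.0003863 / 0.15 = 0.002575 m/day.
Travel time t = L / v = 3060 / 0.002575 = 1.188e+06 days = 3253 years.

3250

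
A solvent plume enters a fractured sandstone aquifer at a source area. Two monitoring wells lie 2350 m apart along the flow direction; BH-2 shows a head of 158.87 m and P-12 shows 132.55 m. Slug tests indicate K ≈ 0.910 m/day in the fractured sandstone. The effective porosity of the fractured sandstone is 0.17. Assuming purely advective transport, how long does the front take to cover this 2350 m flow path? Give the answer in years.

107

Hydraulic gradient i = (158.87 − 132.55) / 2350 = 26.32 / 2350 = 0.01120.
Darcy flux q = K · i = 0.9100 × 0.01120 = 0.01019 m/day.
Seepage velocity v = q / n_e = 0.01019 / 0.17 = 0.05995 m/day.
Travel time t = L / v = 2350 / 0.05995 = 39197 days = 107.3 years.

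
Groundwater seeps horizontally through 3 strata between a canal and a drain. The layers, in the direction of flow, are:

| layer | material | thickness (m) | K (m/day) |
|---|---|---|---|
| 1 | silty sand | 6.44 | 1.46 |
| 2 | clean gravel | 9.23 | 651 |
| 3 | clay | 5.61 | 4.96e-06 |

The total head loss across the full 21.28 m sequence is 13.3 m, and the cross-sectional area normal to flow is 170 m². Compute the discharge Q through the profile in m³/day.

Flow is perpendicular to layering, so the layers act in series and the equivalent K is the thickness-weighted harmonic mean.
Total thickness L = 6.44 + 9.23 + 5.61 = 21.28 m.
Σ(b_i/K_i) = 6.44/1.46 + 9.23/651 + 5.61/4.96e-06 = 1.131e+06 d.
K_eq = L / Σ(b_i/K_i) = 21.28 / 1.131e+06 = 1.881e-05 m/day.
Q = K_eq · A · (Δh/L) = 1.881e-05 × 170 × (13.3/21.28) = 0.001999 m³/day.

0.00200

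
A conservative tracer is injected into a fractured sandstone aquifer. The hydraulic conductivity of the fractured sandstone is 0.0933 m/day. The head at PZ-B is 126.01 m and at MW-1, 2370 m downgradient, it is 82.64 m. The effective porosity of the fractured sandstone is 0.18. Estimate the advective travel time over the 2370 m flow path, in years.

Hydraulic gradient i = (126.01 − 82.64) / 2370 = 43.37 / 2370 = 0.01830.
Darcy flux q = K · i = 0.09330 × 0.01830 = 0.001707 m/day.
Seepage velocity v = q / n_e = 0.001707 / 0.18 = 0.009485 m/day.
Travel time t = L / v = 2370 / 0.009485 = 2.499e+05 days = 684.1 years.

684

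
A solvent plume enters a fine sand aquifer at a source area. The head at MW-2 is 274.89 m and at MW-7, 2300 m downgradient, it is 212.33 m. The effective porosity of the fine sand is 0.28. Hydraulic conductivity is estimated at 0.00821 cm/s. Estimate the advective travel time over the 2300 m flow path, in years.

9.14

Convert K: 0.00821 cm/s × 864 = 7.093 m/day.
Hydraulic gradient i = (274.89 − 212.33) / 2300 = 62.56 / 2300 = 0.02720.
Darcy flux q = K · i = 7.093 × 0.02720 = 0.1929 m/day.
Seepage velocity v = q / n_e = 0.1929 / 0.28 = 0.6891 m/day.
Travel time t = L / v = 2300 / 0.6891 = 3338 days = 9.138 years.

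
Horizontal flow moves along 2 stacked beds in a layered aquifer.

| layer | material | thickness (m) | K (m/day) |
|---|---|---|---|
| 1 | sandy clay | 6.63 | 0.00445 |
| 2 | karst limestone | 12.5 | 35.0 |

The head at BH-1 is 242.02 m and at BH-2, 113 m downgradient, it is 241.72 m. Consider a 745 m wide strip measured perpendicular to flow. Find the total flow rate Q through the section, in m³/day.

865

Flow is parallel to layering, so each bed carries its own Darcy discharge and the transmissivities add.
Σ(K_i·b_i) = 0.00445×6.63 + 35.0×12.5 = 437.5 m²/day.
Hydraulic gradient i = (242.02 − 241.72) / 113 = 0.3 / 113 = 0.002655.
Q = Σ(K_i·b_i) · W · i = 437.5 × 745 × 0.002655 = 865.4 m³/day.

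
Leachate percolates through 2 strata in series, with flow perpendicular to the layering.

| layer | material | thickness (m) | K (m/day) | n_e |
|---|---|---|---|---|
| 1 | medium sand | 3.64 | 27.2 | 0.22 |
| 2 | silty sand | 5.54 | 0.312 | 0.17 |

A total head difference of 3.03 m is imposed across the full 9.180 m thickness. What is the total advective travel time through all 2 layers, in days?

With flow normal to the layers, continuity requires the same specific discharge q through every layer.
Σ(b_i/K_i) = 3.64/27.2 + 5.54/0.312 = 17.89 d.
q = Δh / Σ(b_i/K_i) = 3.03 / 17.89 = 0.1694 m/day.
In each layer the seepage velocity is v_i = q/n_i, so the layer transit time is t_i = b_i·n_i / q:
  layer 1 (medium sand): t_1 = 3.64 × 0.22 / 0.1694 = 4.728 d
  layer 2 (silty sand): t_2 = 5.54 × 0.17 / 0.1694 = 5.561 d
Total t = Σ t_i = 10.29 days.

10.3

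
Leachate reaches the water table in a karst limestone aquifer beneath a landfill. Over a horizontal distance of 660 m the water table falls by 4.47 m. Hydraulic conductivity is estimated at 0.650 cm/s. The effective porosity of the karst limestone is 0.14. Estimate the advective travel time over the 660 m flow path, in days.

Convert K: 0.650 cm/s × 864 = 561.6 m/day.
Hydraulic gradient i = Δh / L = 4.47 / 660 = 0.006773.
Darcy flux q = K · i = 561.6 × 0.006773 = 3.804 m/day.
Seepage velocity v = q / n_e = 3.804 / 0.14 = 27.17 m/day.
Travel time t = L / v = 660 / 27.17 = 24.29 days.

24.3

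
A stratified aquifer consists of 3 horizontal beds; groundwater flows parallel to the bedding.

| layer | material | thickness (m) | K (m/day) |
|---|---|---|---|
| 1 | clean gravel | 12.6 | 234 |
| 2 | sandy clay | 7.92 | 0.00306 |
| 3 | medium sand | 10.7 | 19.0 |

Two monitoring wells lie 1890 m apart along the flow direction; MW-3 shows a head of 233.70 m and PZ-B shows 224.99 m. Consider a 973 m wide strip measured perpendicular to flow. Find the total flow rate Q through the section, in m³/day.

Flow is parallel to layering, so each bed carries its own Darcy discharge and the transmissivities add.
Σ(K_i·b_i) = 234×12.6 + 0.00306×7.92 + 19.0×10.7 = 3152 m²/day.
Hydraulic gradient i = (233.70 − 224.99) / 1890 = 8.71 / 1890 = 0.004608.
Q = Σ(K_i·b_i) · W · i = 3152 × 973 × 0.004608 = 14132 m³/day.

14100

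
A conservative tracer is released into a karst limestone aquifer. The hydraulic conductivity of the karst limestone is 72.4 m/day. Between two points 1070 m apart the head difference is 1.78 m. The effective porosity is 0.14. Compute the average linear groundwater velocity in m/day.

Hydraulic gradient i = Δh / L = 1.78 / 1070 = 0.001664.
Darcy flux q = K · i = 72.40 × 0.001664 = 0.1204 m/day.
Seepage velocity v = q / n_e = 0.1204 / 0.14 = 0.8603 m/day.

0.860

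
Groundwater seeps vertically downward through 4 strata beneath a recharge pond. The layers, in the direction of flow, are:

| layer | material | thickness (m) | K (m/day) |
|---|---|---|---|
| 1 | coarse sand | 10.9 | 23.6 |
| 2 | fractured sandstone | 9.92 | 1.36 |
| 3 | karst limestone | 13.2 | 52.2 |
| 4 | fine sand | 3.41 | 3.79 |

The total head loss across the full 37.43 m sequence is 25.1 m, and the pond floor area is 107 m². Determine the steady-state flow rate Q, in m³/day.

Flow is perpendicular to layering, so the layers act in series and the equivalent K is the thickness-weighted harmonic mean.
Total thickness L = 10.9 + 9.92 + 13.2 + 3.41 = 37.43 m.
Σ(b_i/K_i) = 10.9/23.6 + 9.92/1.36 + 13.2/52.2 + 3.41/3.79 = 8.909 d.
K_eq = L / Σ(b_i/K_i) = 37.43 / 8.909 = 4.202 m/day.
Q = K_eq · A · (Δh/L) = 4.202 × 107 × (25.1/37.43) = 301.5 m³/day.

301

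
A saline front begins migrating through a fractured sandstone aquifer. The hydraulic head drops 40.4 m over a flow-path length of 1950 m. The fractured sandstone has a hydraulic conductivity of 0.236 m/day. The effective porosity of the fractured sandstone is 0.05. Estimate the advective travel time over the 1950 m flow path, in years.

Hydraulic gradient i = Δh / L = 40.4 / 1950 = 0.02072.
Darcy flux q = K · i = 0.2360 × 0.02072 = 0.004889 m/day.
Seepage velocity v = q / n_e = 0.004889 / 0.05 = 0.09779 m/day.
Travel time t = L / v = 1950 / 0.09779 = 19941 days = 54.60 years.

54.6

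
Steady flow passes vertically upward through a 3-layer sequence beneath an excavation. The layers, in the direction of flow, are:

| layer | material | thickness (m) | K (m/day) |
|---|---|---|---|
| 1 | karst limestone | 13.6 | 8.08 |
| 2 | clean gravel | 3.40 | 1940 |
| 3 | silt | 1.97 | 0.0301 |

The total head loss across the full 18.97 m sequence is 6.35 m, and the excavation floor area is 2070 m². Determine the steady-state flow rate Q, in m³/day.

196

Flow is perpendicular to layering, so the layers act in series and the equivalent K is the thickness-weighted harmonic mean.
Total thickness L = 13.6 + 3.40 + 1.97 = 18.97 m.
Σ(b_i/K_i) = 13.6/8.08 + 3.40/1940 + 1.97/0.0301 = 67.13 d.
K_eq = L / Σ(b_i/K_i) = 18.97 / 67.13 = 0.2826 m/day.
Q = K_eq · A · (Δh/L) = 0.2826 × 2070 × (6.35/18.97) = 195.8 m³/day.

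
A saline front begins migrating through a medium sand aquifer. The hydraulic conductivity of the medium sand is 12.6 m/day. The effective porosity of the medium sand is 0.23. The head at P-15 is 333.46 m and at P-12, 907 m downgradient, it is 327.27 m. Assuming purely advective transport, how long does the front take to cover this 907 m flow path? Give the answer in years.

6.64

Hydraulic gradient i = (333.46 − 327.27) / 907 = 6.19 / 907 = 0.006825.
Darcy flux q = K · i = 12.60 × 0.006825 = 0.08599 m/day.
Seepage velocity v = q / n_e = 0.08599 / 0.23 = 0.3739 m/day.
Travel time t = L / v = 907 / 0.3739 = 2426 days = 6.642 years.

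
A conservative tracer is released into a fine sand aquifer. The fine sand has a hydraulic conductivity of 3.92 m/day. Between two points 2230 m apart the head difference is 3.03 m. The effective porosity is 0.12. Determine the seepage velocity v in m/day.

0.0444

Hydraulic gradient i = Δh / L = 3.03 / 2230 = 0.001359.
Darcy flux q = K · i = 3.920 × 0.001359 = 0.005326 m/day.
Seepage velocity v = q / n_e = 0.005326 / 0.12 = 0.04439 m/day.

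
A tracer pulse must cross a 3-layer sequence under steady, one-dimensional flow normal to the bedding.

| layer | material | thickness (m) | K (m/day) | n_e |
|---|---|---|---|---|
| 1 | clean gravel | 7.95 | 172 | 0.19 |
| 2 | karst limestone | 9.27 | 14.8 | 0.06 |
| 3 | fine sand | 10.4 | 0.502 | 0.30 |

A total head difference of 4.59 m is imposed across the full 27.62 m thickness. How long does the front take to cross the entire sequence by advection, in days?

With flow normal to the layers, continuity requires the same specific discharge q through every layer.
Σ(b_i/K_i) = 7.95/172 + 9.27/14.8 + 10.4/0.502 = 21.39 d.
q = Δh / Σ(b_i/K_i) = 4.59 / 21.39 = 0.2146 m/day.
In each layer the seepage velocity is v_i = q/n_i, so the layer transit time is t_i = b_i·n_i / q:
  layer 1 (clean gravel): t_1 = 7.95 × 0.19 / 0.2146 = 7.039 d
  layer 2 (karst limestone): t_2 = 9.27 × 0.06 / 0.2146 = 2.592 d
  layer 3 (fine sand): t_3 = 10.4 × 0.30 / 0.2146 = 14.54 d
Total t = Σ t_i = 24.17 days.

24.2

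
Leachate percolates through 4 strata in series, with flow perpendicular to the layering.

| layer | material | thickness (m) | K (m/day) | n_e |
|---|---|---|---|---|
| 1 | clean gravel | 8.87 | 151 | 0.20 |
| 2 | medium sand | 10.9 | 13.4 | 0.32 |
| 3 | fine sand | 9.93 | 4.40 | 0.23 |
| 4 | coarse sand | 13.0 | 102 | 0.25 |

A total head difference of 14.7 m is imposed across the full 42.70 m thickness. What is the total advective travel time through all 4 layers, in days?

2.39

With flow normal to the layers, continuity requires the same specific discharge q through every layer.
Σ(b_i/K_i) = 8.87/151 + 10.9/13.4 + 9.93/4.40 + 13.0/102 = 3.256 d.
q = Δh / Σ(b_i/K_i) = 14.7 / 3.256 = 4.514 m/day.
In each layer the seepage velocity is v_i = q/n_i, so the layer transit time is t_i = b_i·n_i / q:
  layer 1 (clean gravel): t_1 = 8.87 × 0.20 / 4.514 = 0.3930 d
  layer 2 (medium sand): t_2 = 10.9 × 0.32 / 4.514 = 0.7727 d
  layer 3 (fine sand): t_3 = 9.93 × 0.23 / 4.514 = 0.5059 d
  layer 4 (coarse sand): t_4 = 13.0 × 0.25 / 4.514 = 0.7200 d
Total t = Σ t_i = 2.392 days.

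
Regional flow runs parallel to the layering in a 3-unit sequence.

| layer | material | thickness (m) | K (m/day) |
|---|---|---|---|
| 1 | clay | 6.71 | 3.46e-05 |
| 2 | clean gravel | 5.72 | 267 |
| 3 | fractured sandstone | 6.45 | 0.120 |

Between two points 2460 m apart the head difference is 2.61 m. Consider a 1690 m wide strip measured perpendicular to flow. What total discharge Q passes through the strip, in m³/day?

Flow is parallel to layering, so each bed carries its own Darcy discharge and the transmissivities add.
Σ(K_i·b_i) = 3.46e-05×6.71 + 267×5.72 + 0.120×6.45 = 1528 m²/day.
Hydraulic gradient i = Δh / L = 2.61 / 2460 = 0.001061.
Q = Σ(K_i·b_i) · W · i = 1528 × 1690 × 0.001061 = 2740 m³/day.

2740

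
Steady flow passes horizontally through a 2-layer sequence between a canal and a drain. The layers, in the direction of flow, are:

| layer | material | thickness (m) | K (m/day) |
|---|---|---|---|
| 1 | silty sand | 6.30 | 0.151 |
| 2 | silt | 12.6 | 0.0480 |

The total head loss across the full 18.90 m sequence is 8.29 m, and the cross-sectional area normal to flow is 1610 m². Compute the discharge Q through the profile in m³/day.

Flow is perpendicular to layering, so the layers act in series and the equivalent K is the thickness-weighted harmonic mean.
Total thickness L = 6.30 + 12.6 = 18.90 m.
Σ(b_i/K_i) = 6.30/0.151 + 12.6/0.0480 = 304.2 d.
K_eq = L / Σ(b_i/K_i) = 18.90 / 304.2 = 0.06213 m/day.
Q = K_eq · A · (Δh/L) = 0.06213 × 1610 × (8.29/18.90) = 43.87 m³/day.

43.9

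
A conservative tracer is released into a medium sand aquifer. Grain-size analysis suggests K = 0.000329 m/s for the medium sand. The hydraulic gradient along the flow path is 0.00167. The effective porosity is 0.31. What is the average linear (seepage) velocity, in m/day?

0.153

Convert K: 0.000329 m/s × 86400 = 28.43 m/day.
Hydraulic gradient i = 0.00167.
Darcy flux q = K · i = 28.43 × 0.001670 = 0.04747 m/day.
Seepage velocity v = q / n_e = 0.04747 / 0.31 = 0.1531 m/day.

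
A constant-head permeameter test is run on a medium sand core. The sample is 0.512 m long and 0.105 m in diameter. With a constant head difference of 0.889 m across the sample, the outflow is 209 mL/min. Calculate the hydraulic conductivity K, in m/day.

Cross-sectional area A = π·(d/2)² = π × (0.105/2)² = 0.008659 m².
Convert discharge: 209 mL/min = 3.483e-06 m³/s.
Darcy's law rearranged: K = Q·L / (A·Δh) = 3.483e-06 × 0.512 / (0.008659 × 0.889) = 0.0002317 m/s = 20.02 m/day.

20.0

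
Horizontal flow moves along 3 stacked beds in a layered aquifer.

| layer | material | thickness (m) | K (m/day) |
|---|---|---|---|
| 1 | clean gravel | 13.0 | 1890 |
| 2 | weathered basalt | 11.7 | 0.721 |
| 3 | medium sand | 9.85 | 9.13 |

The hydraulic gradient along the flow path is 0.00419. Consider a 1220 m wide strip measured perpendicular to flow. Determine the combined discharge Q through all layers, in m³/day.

Flow is parallel to layering, so each bed carries its own Darcy discharge and the transmissivities add.
Σ(K_i·b_i) = 1890×13.0 + 0.721×11.7 + 9.13×9.85 = 24668 m²/day.
Hydraulic gradient i = 0.00419.
Q = Σ(K_i·b_i) · W · i = 24668 × 1220 × 0.004190 = 1.261e+05 m³/day.

126000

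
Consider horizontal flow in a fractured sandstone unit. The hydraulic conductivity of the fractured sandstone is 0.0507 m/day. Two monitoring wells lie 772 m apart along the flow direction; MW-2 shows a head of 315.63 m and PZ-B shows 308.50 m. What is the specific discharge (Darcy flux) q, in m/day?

0.000468

Hydraulic gradient i = (315.63 − 308.50) / 772 = 7.13 / 772 = 0.009236.
Specific discharge q = K · i = 0.05070 × 0.009236 = 0.0004683 m/day.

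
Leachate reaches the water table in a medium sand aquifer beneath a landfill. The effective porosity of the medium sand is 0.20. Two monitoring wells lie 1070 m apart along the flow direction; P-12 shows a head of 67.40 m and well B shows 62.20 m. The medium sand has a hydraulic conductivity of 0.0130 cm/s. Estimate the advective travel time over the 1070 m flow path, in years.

10.7

Convert K: 0.0130 cm/s × 864 = 11.23 m/day.
Hydraulic gradient i = (67.40 − 62.20) / 1070 = 5.2 / 1070 = 0.004860.
Darcy flux q = K · i = 11.23 × 0.004860 = 0.05459 m/day.
Seepage velocity v = q / n_e = 0.05459 / 0.20 = 0.2729 m/day.
Travel time t = L / v = 1070 / 0.2729 = 3920 days = 10.73 years.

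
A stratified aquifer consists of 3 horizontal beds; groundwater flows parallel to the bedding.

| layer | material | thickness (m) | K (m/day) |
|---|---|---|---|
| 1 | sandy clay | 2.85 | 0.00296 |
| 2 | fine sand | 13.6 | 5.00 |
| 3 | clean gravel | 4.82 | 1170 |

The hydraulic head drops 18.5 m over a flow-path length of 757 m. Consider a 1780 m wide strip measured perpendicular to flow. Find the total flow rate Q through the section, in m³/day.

248000

Flow is parallel to layering, so each bed carries its own Darcy discharge and the transmissivities add.
Σ(K_i·b_i) = 0.00296×2.85 + 5.00×13.6 + 1170×4.82 = 5707 m²/day.
Hydraulic gradient i = Δh / L = 18.5 / 757 = 0.02444.
Q = Σ(K_i·b_i) · W · i = 5707 × 1780 × 0.02444 = 2.483e+05 m³/day.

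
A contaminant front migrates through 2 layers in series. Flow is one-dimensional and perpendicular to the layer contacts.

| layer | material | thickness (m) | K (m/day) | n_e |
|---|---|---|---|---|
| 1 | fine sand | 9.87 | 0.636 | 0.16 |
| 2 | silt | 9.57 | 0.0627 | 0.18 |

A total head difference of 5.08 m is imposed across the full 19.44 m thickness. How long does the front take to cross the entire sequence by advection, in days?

109

With flow normal to the layers, continuity requires the same specific discharge q through every layer.
Σ(b_i/K_i) = 9.87/0.636 + 9.57/0.0627 = 168.2 d.
q = Δh / Σ(b_i/K_i) = 5.08 / 168.2 = 0.03021 m/day.
In each layer the seepage velocity is v_i = q/n_i, so the layer transit time is t_i = b_i·n_i / q:
  layer 1 (fine sand): t_1 = 9.87 × 0.16 / 0.03021 = 52.27 d
  layer 2 (silt): t_2 = 9.57 × 0.18 / 0.03021 = 57.02 d
Total t = Σ t_i = 109.3 days.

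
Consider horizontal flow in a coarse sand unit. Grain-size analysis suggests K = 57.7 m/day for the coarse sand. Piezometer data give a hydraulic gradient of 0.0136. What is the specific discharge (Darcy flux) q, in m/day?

Hydraulic gradient i = 0.0136.
Specific discharge q = K · i = 57.70 × 0.01360 = 0.7847 m/day.

0.785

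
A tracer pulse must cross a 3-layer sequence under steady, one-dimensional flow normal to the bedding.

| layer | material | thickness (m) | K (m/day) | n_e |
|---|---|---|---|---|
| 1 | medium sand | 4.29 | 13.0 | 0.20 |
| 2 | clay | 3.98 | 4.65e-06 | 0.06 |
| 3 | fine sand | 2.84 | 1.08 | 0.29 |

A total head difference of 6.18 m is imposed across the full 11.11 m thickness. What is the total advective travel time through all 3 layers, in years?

With flow normal to the layers, continuity requires the same specific discharge q through every layer.
Σ(b_i/K_i) = 4.29/13.0 + 3.98/4.65e-06 + 2.84/1.08 = 8.559e+05 d.
q = Δh / Σ(b_i/K_i) = 6.18 / 8.559e+05 = 7.220e-06 m/day.
In each layer the seepage velocity is v_i = q/n_i, so the layer transit time is t_i = b_i·n_i / q:
  layer 1 (medium sand): t_1 = 4.29 × 0.20 / 7.220e-06 = 1.188e+05 d
  layer 2 (clay): t_2 = 3.98 × 0.06 / 7.220e-06 = 33073 d
  layer 3 (fine sand): t_3 = 2.84 × 0.29 / 7.220e-06 = 1.141e+05 d
Total t = Σ t_i = 2.660e+05 days = 728.2 years.

728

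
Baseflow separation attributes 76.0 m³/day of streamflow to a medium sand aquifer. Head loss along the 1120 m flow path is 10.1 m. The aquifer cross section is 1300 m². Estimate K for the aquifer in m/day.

6.48

Hydraulic gradient i = Δh / L = 10.1 / 1120 = 0.009018.
From Q = K·A·i, K = Q / (A·i) = 76.0 / (1300 × 0.009018) = 6.483 m/day.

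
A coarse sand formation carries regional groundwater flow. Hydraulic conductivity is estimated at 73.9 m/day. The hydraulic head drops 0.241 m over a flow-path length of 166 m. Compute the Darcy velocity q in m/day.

Hydraulic gradient i = Δh / L = 0.241 / 166 = 0.001452.
Specific discharge q = K · i = 73.90 × 0.001452 = 0.1073 m/day.

0.107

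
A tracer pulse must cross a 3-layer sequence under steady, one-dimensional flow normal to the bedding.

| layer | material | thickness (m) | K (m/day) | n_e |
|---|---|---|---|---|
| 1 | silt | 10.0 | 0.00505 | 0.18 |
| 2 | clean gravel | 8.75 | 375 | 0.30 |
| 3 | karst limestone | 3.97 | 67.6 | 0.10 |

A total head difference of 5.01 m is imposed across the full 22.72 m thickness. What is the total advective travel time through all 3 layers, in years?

5.22

With flow normal to the layers, continuity requires the same specific discharge q through every layer.
Σ(b_i/K_i) = 10.0/0.00505 + 8.75/375 + 3.97/67.6 = 1980 d.
q = Δh / Σ(b_i/K_i) = 5.01 / 1980 = 0.002530 m/day.
In each layer the seepage velocity is v_i = q/n_i, so the layer transit time is t_i = b_i·n_i / q:
  layer 1 (silt): t_1 = 10.0 × 0.18 / 0.002530 = 711.5 d
  layer 2 (clean gravel): t_2 = 8.75 × 0.30 / 0.002530 = 1038 d
  layer 3 (karst limestone): t_3 = 3.97 × 0.10 / 0.002530 = 156.9 d
Total t = Σ t_i = 1906 days = 5.218 years.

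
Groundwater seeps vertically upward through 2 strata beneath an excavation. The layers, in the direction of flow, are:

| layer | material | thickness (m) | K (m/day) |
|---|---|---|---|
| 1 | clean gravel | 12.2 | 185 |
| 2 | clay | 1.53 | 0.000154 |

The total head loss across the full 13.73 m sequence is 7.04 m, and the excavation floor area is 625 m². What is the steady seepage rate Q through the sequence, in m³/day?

0.443

Flow is perpendicular to layering, so the layers act in series and the equivalent K is the thickness-weighted harmonic mean.
Total thickness L = 12.2 + 1.53 = 13.73 m.
Σ(b_i/K_i) = 12.2/185 + 1.53/0.000154 = 9935 d.
K_eq = L / Σ(b_i/K_i) = 13.73 / 9935 = 0.001382 m/day.
Q = K_eq · A · (Δh/L) = 0.001382 × 625 × (7.04/13.73) = 0.4429 m³/day.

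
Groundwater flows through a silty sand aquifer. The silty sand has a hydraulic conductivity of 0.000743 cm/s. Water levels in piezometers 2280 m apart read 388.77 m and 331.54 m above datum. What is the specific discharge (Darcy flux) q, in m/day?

0.0161

Convert K: 0.000743 cm/s × 864 = 0.6420 m/day.
Hydraulic gradient i = (388.77 − 331.54) / 2280 = 57.23 / 2280 = 0.02510.
Specific discharge q = K · i = 0.6420 × 0.02510 = 0.01611 m/day.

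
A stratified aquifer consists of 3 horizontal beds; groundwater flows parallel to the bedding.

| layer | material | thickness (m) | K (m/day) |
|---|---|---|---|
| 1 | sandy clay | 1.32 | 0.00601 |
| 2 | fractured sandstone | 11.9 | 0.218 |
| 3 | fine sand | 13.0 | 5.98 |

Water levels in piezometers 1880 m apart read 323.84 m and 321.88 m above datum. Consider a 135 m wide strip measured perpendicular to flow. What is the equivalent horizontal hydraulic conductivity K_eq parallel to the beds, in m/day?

3.06

Flow is parallel to layering, so each bed carries its own Darcy discharge and the transmissivities add.
Σ(K_i·b_i) = 0.00601×1.32 + 0.218×11.9 + 5.98×13.0 = 80.34 m²/day.
Total thickness b = 26.22 m, so K_eq = Σ(K_i·b_i)/b = 3.064 m/day.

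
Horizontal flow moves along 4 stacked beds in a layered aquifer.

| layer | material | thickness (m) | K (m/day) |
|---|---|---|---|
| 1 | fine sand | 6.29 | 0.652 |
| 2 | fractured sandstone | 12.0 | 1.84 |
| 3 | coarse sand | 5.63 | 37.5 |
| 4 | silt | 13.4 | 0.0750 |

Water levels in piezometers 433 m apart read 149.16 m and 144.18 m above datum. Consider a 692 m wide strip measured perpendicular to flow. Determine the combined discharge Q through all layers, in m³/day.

1900

Flow is parallel to layering, so each bed carries its own Darcy discharge and the transmissivities add.
Σ(K_i·b_i) = 0.652×6.29 + 1.84×12.0 + 37.5×5.63 + 0.0750×13.4 = 238.3 m²/day.
Hydraulic gradient i = (149.16 − 144.18) / 433 = 4.98 / 433 = 0.01150.
Q = Σ(K_i·b_i) · W · i = 238.3 × 692 × 0.01150 = 1897 m³/day.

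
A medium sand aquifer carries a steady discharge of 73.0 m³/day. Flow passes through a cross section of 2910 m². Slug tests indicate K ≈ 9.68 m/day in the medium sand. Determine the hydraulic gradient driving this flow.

From Q = K·A·i, i = Q / (K·A) = 73.0 / (9.680 × 2910) = 0.002592.

0.00259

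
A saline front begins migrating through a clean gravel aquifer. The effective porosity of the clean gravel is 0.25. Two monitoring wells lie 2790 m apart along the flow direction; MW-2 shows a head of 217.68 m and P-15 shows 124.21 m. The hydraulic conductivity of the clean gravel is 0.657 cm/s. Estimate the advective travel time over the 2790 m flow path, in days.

36.7

Convert K: 0.657 cm/s × 864 = 567.6 m/day.
Hydraulic gradient i = (217.68 − 124.21) / 2790 = 93.47 / 2790 = 0.03350.
Darcy flux q = K · i = 567.6 × 0.03350 = 19.02 m/day.
Seepage velocity v = q / n_e = 19.02 / 0.25 = 76.07 m/day.
Travel time t = L / v = 2790 / 76.07 = 36.68 days.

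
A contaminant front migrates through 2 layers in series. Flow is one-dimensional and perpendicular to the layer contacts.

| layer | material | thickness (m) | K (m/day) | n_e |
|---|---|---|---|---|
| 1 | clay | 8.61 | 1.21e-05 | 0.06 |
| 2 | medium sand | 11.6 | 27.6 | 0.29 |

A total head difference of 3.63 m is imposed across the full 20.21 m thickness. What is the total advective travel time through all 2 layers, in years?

2080

With flow normal to the layers, continuity requires the same specific discharge q through every layer.
Σ(b_i/K_i) = 8.61/1.21e-05 + 11.6/27.6 = 7.116e+05 d.
q = Δh / Σ(b_i/K_i) = 3.63 / 7.116e+05 = 5.101e-06 m/day.
In each layer the seepage velocity is v_i = q/n_i, so the layer transit time is t_i = b_i·n_i / q:
  layer 1 (clay): t_1 = 8.61 × 0.06 / 5.101e-06 = 1.013e+05 d
  layer 2 (medium sand): t_2 = 11.6 × 0.29 / 5.101e-06 = 6.594e+05 d
Total t = Σ t_i = 7.607e+05 days = 2083 years.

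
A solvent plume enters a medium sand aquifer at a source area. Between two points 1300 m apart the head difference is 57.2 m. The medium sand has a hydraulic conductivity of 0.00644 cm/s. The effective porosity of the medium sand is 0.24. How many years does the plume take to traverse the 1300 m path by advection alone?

3.49

Convert K: 0.00644 cm/s × 864 = 5.564 m/day.
Hydraulic gradient i = Δh / L = 57.2 / 1300 = 0.04400.
Darcy flux q = K · i = 5.564 × 0.04400 = 0.2448 m/day.
Seepage velocity v = q / n_e = 0.2448 / 0.24 = 1.020 m/day.
Travel time t = L / v = 1300 / 1.020 = 1274 days = 3.489 years.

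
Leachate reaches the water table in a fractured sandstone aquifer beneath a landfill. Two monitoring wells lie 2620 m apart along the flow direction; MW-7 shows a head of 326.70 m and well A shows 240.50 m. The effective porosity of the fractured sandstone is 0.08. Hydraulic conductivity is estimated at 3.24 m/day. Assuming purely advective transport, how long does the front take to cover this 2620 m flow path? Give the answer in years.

5.38

Hydraulic gradient i = (326.70 − 240.50) / 2620 = 86.2 / 2620 = 0.03290.
Darcy flux q = K · i = 3.240 × 0.03290 = 0.1066 m/day.
Seepage velocity v = q / n_e = 0.1066 / 0.08 = 1.332 m/day.
Travel time t = L / v = 2620 / 1.332 = 1966 days = 5.383 years.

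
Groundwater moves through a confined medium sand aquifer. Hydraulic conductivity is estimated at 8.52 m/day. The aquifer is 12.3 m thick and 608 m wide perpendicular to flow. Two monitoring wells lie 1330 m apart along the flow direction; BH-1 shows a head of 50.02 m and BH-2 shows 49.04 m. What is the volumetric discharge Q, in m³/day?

Cross-sectional area A = 608 × 12.3 = 7478 m².
Hydraulic gradient i = (50.02 − 49.04) / 1330 = 0.98 / 1330 = 0.0007368.
Darcy's law: Q = K · A · i = 8.520 × 7478 × 0.0007368 = 46.95 m³/day.

46.9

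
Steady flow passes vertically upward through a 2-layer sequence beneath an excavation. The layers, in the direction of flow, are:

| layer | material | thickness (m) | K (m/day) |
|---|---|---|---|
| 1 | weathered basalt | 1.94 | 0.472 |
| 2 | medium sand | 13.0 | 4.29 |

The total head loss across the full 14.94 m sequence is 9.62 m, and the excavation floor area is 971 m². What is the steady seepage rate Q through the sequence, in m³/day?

Flow is perpendicular to layering, so the layers act in series and the equivalent K is the thickness-weighted harmonic mean.
Total thickness L = 1.94 + 13.0 = 14.94 m.
Σ(b_i/K_i) = 1.94/0.472 + 13.0/4.29 = 7.140 d.
K_eq = L / Σ(b_i/K_i) = 14.94 / 7.140 = 2.092 m/day.
Q = K_eq · A · (Δh/L) = 2.092 × 971 × (9.62/14.94) = 1308 m³/day.

1310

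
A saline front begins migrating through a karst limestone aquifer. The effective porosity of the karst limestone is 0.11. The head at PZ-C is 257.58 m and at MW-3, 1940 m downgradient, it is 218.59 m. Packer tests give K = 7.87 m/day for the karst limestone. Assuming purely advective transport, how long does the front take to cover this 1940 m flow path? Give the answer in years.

3.69

Hydraulic gradient i = (257.58 − 218.59) / 1940 = 38.99 / 1940 = 0.02010.
Darcy flux q = K · i = 7.870 × 0.02010 = 0.1582 m/day.
Seepage velocity v = q / n_e = 0.1582 / 0.11 = 1.438 m/day.
Travel time t = L / v = 1940 / 1.438 = 1349 days = 3.694 years.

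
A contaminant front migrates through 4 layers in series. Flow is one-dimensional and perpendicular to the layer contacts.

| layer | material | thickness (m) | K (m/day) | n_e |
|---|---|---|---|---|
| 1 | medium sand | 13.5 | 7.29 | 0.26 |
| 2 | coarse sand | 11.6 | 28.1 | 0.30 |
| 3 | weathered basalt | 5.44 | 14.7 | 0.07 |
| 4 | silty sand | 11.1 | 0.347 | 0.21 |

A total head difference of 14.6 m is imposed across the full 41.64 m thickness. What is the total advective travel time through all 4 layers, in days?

With flow normal to the layers, continuity requires the same specific discharge q through every layer.
Σ(b_i/K_i) = 13.5/7.29 + 11.6/28.1 + 5.44/14.7 + 11.1/0.347 = 34.62 d.
q = Δh / Σ(b_i/K_i) = 14.6 / 34.62 = 0.4217 m/day.
In each layer the seepage velocity is v_i = q/n_i, so the layer transit time is t_i = b_i·n_i / q:
  layer 1 (medium sand): t_1 = 13.5 × 0.26 / 0.4217 = 8.324 d
  layer 2 (coarse sand): t_2 = 11.6 × 0.30 / 0.4217 = 8.253 d
  layer 3 (weathered basalt): t_3 = 5.44 × 0.07 / 0.4217 = 0.9030 d
  layer 4 (silty sand): t_4 = 11.1 × 0.21 / 0.4217 = 5.528 d
Total t = Σ t_i = 23.01 days.

23.0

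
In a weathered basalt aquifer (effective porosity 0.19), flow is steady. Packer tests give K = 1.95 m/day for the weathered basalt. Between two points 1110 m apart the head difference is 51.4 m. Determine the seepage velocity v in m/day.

0.475

Hydraulic gradient i = Δh / L = 51.4 / 1110 = 0.04631.
Darcy flux q = K · i = 1.950 × 0.04631 = 0.09030 m/day.
Seepage velocity v = q / n_e = 0.09030 / 0.19 = 0.4752 m/day.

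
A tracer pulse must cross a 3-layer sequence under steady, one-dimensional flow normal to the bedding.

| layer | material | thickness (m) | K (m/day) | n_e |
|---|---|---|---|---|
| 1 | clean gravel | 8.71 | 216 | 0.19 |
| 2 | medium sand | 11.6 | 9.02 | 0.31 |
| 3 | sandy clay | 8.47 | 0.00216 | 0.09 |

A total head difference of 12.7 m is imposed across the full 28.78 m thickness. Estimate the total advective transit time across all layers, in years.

With flow normal to the layers, continuity requires the same specific discharge q through every layer.
Σ(b_i/K_i) = 8.71/216 + 11.6/9.02 + 8.47/0.00216 = 3923 d.
q = Δh / Σ(b_i/K_i) = 12.7 / 3923 = 0.003238 m/day.
In each layer the seepage velocity is v_i = q/n_i, so the layer transit time is t_i = b_i·n_i / q:
  layer 1 (clean gravel): t_1 = 8.71 × 0.19 / 0.003238 = 511.1 d
  layer 2 (medium sand): t_2 = 11.6 × 0.31 / 0.003238 = 1111 d
  layer 3 (sandy clay): t_3 = 8.47 × 0.09 / 0.003238 = 235.5 d
Total t = Σ t_i = 1857 days = 5.085 years.

5.08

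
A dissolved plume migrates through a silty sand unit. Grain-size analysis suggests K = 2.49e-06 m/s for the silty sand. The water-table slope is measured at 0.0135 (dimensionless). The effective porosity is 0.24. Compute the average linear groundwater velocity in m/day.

0.0121

Convert K: 2.49e-06 m/s × 86400 = 0.2151 m/day.
Hydraulic gradient i = 0.0135.
Darcy flux q = K · i = 0.2151 × 0.01350 = 0.002904 m/day.
Seepage velocity v = q / n_e = 0.002904 / 0.24 = 0.01210 m/day.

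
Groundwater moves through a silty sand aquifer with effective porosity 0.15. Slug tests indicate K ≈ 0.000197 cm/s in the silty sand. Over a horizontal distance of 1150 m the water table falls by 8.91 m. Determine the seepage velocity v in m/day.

Convert K: 0.000197 cm/s × 864 = 0.1702 m/day.
Hydraulic gradient i = Δh / L = 8.91 / 1150 = 0.007748.
Darcy flux q = K · i = 0.1702 × 0.007748 = 0.001319 m/day.
Seepage velocity v = q / n_e = 0.001319 / 0.15 = 0.008792 m/day.

0.00879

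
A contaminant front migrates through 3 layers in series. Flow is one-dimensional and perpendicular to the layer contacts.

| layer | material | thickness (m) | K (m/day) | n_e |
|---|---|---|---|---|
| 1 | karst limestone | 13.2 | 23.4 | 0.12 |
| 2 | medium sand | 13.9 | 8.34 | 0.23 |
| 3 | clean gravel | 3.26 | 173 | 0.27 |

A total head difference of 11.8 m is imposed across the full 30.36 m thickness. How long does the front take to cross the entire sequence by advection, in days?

With flow normal to the layers, continuity requires the same specific discharge q through every layer.
Σ(b_i/K_i) = 13.2/23.4 + 13.9/8.34 + 3.26/173 = 2.250 d.
q = Δh / Σ(b_i/K_i) = 11.8 / 2.250 = 5.245 m/day.
In each layer the seepage velocity is v_i = q/n_i, so the layer transit time is t_i = b_i·n_i / q:
  layer 1 (karst limestone): t_1 = 13.2 × 0.12 / 5.245 = 0.3020 d
  layer 2 (medium sand): t_2 = 13.9 × 0.23 / 5.245 = 0.6095 d
  layer 3 (clean gravel): t_3 = 3.26 × 0.27 / 5.245 = 0.1678 d
Total t = Σ t_i = 1.079 days.

1.08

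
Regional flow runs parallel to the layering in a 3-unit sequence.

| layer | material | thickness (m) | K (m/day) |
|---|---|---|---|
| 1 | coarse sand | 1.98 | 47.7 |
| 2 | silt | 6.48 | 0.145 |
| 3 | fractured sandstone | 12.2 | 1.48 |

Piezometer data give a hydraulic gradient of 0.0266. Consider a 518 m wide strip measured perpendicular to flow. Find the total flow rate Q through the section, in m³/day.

1560

Flow is parallel to layering, so each bed carries its own Darcy discharge and the transmissivities add.
Σ(K_i·b_i) = 47.7×1.98 + 0.145×6.48 + 1.48×12.2 = 113.4 m²/day.
Hydraulic gradient i = 0.0266.
Q = Σ(K_i·b_i) · W · i = 113.4 × 518 × 0.02660 = 1563 m³/day.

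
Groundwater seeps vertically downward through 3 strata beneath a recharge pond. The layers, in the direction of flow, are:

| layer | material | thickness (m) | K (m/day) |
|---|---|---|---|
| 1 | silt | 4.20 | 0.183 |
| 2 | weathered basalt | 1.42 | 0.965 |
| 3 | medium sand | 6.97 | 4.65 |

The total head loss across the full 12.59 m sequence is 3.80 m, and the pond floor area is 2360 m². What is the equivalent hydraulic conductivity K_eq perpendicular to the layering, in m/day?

Flow is perpendicular to layering, so the layers act in series and the equivalent K is the thickness-weighted harmonic mean.
Total thickness L = 4.20 + 1.42 + 6.97 = 12.59 m.
Σ(b_i/K_i) = 4.20/0.183 + 1.42/0.965 + 6.97/4.65 = 25.92 d.
K_eq = L / Σ(b_i/K_i) = 12.59 / 25.92 = 0.4857 m/day.

0.486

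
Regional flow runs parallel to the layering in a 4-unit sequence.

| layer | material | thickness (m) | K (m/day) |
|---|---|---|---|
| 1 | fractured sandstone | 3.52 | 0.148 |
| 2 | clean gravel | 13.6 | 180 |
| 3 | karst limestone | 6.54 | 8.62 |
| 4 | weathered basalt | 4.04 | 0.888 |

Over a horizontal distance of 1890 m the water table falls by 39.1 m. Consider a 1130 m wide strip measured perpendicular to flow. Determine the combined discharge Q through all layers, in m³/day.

58600

Flow is parallel to layering, so each bed carries its own Darcy discharge and the transmissivities add.
Σ(K_i·b_i) = 0.148×3.52 + 180×13.6 + 8.62×6.54 + 0.888×4.04 = 2508 m²/day.
Hydraulic gradient i = Δh / L = 39.1 / 1890 = 0.02069.
Q = Σ(K_i·b_i) · W · i = 2508 × 1130 × 0.02069 = 58641 m³/day.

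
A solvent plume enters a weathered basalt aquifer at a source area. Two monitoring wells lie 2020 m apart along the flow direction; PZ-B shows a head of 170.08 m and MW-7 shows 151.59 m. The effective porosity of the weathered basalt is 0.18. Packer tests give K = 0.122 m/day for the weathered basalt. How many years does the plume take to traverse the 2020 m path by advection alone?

Hydraulic gradient i = (170.08 − 151.59) / 2020 = 18.49 / 2020 = 0.009153.
Darcy flux q = K · i = 0.1220 × 0.009153 = 0.001117 m/day.
Seepage velocity v = q / n_e = 0.001117 / 0.18 = 0.006204 m/day.
Travel time t = L / v = 2020 / 0.006204 = 3.256e+05 days = 891.4 years.

891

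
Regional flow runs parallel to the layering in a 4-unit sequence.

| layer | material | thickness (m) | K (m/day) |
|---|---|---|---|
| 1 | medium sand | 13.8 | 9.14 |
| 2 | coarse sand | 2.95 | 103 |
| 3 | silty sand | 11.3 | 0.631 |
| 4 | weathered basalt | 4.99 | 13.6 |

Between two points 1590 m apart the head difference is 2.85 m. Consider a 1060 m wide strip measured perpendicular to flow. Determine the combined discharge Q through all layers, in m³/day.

959

Flow is parallel to layering, so each bed carries its own Darcy discharge and the transmissivities add.
Σ(K_i·b_i) = 9.14×13.8 + 103×2.95 + 0.631×11.3 + 13.6×4.99 = 505.0 m²/day.
Hydraulic gradient i = Δh / L = 2.85 / 1590 = 0.001792.
Q = Σ(K_i·b_i) · W · i = 505.0 × 1060 × 0.001792 = 959.5 m³/day.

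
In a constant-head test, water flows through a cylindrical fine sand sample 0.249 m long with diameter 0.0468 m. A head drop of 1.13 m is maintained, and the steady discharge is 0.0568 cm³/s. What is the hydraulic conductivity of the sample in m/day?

0.629

Cross-sectional area A = π·(d/2)² = π × (0.0468/2)² = 0.001720 m².
Convert discharge: 0.0568 cm³/s = 5.680e-08 m³/s.
Darcy's law rearranged: K = Q·L / (A·Δh) = 5.680e-08 × 0.249 / (0.001720 × 1.13) = 7.276e-06 m/s = 0.6286 m/day.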